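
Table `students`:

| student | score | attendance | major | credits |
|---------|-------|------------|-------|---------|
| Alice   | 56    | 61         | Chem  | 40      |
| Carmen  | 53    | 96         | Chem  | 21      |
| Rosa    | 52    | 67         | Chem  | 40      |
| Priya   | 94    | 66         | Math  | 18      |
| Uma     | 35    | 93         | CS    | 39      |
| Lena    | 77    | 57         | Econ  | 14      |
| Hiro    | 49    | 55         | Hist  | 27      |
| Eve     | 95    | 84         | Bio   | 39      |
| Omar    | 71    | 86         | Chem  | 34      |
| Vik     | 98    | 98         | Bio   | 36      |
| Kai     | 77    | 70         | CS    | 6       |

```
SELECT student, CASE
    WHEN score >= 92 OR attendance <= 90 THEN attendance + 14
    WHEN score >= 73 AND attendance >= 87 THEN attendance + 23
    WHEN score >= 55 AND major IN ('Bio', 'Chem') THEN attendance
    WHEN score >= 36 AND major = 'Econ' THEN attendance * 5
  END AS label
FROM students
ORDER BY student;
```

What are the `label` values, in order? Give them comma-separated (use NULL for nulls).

75, NULL, 98, 69, 84, 71, 100, 80, 81, NULL, 112

student=Alice: score >= 92 OR attendance <= 90 → 75
student=Carmen: (no match → NULL) → NULL
student=Eve: score >= 92 OR attendance <= 90 → 98
student=Hiro: score >= 92 OR attendance <= 90 → 69
student=Kai: score >= 92 OR attendance <= 90 → 84
student=Lena: score >= 92 OR attendance <= 90 → 71
student=Omar: score >= 92 OR attendance <= 90 → 100
student=Priya: score >= 92 OR attendance <= 90 → 80
student=Rosa: score >= 92 OR attendance <= 90 → 81
student=Uma: (no match → NULL) → NULL
student=Vik: score >= 92 OR attendance <= 90 → 112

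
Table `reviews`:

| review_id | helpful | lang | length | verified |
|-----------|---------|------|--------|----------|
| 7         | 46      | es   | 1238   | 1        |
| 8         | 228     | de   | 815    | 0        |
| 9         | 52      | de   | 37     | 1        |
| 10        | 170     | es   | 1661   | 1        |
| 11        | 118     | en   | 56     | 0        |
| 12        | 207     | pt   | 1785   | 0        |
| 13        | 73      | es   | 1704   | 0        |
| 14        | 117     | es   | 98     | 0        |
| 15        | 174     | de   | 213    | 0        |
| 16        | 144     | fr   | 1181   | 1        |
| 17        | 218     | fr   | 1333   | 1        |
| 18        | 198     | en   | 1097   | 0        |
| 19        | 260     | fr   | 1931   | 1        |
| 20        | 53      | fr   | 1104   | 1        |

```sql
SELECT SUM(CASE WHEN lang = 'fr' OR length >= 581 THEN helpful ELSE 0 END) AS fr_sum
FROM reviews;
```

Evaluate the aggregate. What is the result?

review_id=7: ✓ → 46
review_id=8: ✓ → 228
review_id=9: ✗
review_id=10: ✓ → 170
review_id=11: ✗
review_id=12: ✓ → 207
review_id=13: ✓ → 73
review_id=14: ✗
review_id=15: ✗
review_id=16: ✓ → 144
review_id=17: ✓ → 218
review_id=18: ✓ → 198
review_id=19: ✓ → 260
review_id=20: ✓ → 53
fr_sum = 46 + 228 + 170 + 207 + 73 + 144 + 218 + 198 + 260 + 53 = 1597

1597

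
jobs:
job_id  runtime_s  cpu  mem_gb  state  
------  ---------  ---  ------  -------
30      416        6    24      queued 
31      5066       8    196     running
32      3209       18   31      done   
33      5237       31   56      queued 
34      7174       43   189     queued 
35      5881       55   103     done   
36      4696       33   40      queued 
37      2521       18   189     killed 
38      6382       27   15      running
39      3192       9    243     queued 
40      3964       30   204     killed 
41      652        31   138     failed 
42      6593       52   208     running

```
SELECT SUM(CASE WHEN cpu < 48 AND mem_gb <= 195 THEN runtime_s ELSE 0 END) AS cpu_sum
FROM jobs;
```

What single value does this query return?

job_id=30: ✓ → 416
job_id=31: ✗
job_id=32: ✓ → 3209
job_id=33: ✓ → 5237
job_id=34: ✓ → 7174
job_id=35: ✗
job_id=36: ✓ → 4696
job_id=37: ✓ → 2521
job_id=38: ✓ → 6382
job_id=39: ✗
job_id=40: ✗
job_id=41: ✓ → 652
job_id=42: ✗
cpu_sum = 416 + 3209 + 5237 + 7174 + 4696 + 2521 + 6382 + 652 = 30287

30287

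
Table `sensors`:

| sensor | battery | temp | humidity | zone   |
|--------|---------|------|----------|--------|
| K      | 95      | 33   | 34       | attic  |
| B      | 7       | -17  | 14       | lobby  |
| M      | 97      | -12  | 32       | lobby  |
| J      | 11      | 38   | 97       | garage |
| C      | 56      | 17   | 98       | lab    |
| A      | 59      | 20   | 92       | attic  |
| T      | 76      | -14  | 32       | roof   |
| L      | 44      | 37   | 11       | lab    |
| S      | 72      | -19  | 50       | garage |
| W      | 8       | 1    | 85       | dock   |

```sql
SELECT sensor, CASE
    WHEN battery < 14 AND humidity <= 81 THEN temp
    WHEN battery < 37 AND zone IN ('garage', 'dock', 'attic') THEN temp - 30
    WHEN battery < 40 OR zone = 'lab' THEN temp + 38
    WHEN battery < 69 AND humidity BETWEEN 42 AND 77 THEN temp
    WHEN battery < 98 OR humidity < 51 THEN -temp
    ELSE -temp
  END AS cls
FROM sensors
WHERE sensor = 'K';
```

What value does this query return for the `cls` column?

-33

sensor = K: battery=95, temp=33, humidity=34, zone=attic.
battery < 14 AND humidity <= 81 → false
battery < 37 AND zone IN ('garage', 'dock', 'attic') → false
battery < 40 OR zone = 'lab' → false
battery < 69 AND humidity BETWEEN 42 AND 77 → false
battery < 98 OR humidity < 51 → true → -33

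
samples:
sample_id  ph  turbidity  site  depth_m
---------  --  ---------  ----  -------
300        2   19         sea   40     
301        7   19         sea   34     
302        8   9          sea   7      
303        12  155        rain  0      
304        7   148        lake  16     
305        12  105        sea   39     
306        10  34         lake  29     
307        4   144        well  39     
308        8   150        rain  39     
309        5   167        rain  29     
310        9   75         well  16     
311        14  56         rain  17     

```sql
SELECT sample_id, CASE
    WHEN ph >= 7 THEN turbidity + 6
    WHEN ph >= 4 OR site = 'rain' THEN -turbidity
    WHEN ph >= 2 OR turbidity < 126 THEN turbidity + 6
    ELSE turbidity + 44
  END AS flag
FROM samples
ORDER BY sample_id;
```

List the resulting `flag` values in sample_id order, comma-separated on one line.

sample_id=300: ph >= 2 OR turbidity < 126 → 25
sample_id=301: ph >= 7 → 25
sample_id=302: ph >= 7 → 15
sample_id=303: ph >= 7 → 161
sample_id=304: ph >= 7 → 154
sample_id=305: ph >= 7 → 111
sample_id=306: ph >= 7 → 40
sample_id=307: ph >= 4 OR site = 'rain' → -144
sample_id=308: ph >= 7 → 156
sample_id=309: ph >= 4 OR site = 'rain' → -167
sample_id=310: ph >= 7 → 81
sample_id=311: ph >= 7 → 62

25, 25, 15, 161, 154, 111, 40, -144, 156, -167, 81, 62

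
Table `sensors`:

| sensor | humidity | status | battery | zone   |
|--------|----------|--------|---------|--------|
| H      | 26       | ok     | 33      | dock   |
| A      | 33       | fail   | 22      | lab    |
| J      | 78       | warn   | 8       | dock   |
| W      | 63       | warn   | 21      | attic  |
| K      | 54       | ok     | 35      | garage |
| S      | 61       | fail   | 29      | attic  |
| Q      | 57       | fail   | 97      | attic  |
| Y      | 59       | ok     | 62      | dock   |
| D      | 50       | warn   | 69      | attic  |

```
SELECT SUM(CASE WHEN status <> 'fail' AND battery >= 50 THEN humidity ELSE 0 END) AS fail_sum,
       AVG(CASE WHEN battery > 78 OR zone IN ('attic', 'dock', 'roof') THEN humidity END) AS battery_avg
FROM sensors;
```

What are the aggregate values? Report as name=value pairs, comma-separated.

[fail_sum: status <> 'fail' AND battery >= 50]
sensor=H: ✗
sensor=A: ✗
sensor=J: ✗
sensor=W: ✗
sensor=K: ✗
sensor=S: ✗
sensor=Q: ✗
sensor=Y: ✓ → 59
sensor=D: ✓ → 50
fail_sum = 59 + 50 = 109
—
[battery_avg: battery > 78 OR zone IN ('attic', 'dock', 'roof')]
sensor=H: ✓ → 26
sensor=A: ✗
sensor=J: ✓ → 78
sensor=W: ✓ → 63
sensor=K: ✗
sensor=S: ✓ → 61
sensor=Q: ✓ → 57
sensor=Y: ✓ → 59
sensor=D: ✓ → 50
battery_avg = (26 + 78 + 63 + 61 + 57 + 59 + 50) / 7 = 56.2857142857

fail_sum=109, battery_avg=56.2857142857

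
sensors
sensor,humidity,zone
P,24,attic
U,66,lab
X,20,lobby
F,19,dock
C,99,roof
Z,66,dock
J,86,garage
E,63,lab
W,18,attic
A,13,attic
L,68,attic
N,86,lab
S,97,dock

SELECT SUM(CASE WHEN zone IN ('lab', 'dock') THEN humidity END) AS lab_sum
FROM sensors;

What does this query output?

397

sensor=P: ✗
sensor=U: ✓ → 66
sensor=X: ✗
sensor=F: ✓ → 19
sensor=C: ✗
sensor=Z: ✓ → 66
sensor=J: ✗
sensor=E: ✓ → 63
sensor=W: ✗
sensor=A: ✗
sensor=L: ✗
sensor=N: ✓ → 86
sensor=S: ✓ → 97
lab_sum = 66 + 19 + 66 + 63 + 86 + 97 = 397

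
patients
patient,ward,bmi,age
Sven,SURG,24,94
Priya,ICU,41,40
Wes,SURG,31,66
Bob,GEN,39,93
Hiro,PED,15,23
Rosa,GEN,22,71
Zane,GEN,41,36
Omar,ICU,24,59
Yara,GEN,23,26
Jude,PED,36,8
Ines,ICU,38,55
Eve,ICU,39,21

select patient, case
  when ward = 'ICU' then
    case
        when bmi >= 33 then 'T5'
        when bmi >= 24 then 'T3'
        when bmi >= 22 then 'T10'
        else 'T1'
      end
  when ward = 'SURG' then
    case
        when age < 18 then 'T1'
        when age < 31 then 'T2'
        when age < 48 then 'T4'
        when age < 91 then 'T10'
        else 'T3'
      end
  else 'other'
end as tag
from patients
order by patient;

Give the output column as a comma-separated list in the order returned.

other, T5, other, T5, other, T3, T5, other, T3, T10, other, other

patient=Bob: ward='GEN' → outer ELSE → other
patient=Eve: ward='ICU' → inner[bmi >= 33] → T5
patient=Hiro: ward='PED' → outer ELSE → other
patient=Ines: ward='ICU' → inner[bmi >= 33] → T5
patient=Jude: ward='PED' → outer ELSE → other
patient=Omar: ward='ICU' → inner[bmi >= 24] → T3
patient=Priya: ward='ICU' → inner[bmi >= 33] → T5
patient=Rosa: ward='GEN' → outer ELSE → other
patient=Sven: ward='SURG' → inner[ELSE] → T3
patient=Wes: ward='SURG' → inner[age < 91] → T10
patient=Yara: ward='GEN' → outer ELSE → other
patient=Zane: ward='GEN' → outer ELSE → other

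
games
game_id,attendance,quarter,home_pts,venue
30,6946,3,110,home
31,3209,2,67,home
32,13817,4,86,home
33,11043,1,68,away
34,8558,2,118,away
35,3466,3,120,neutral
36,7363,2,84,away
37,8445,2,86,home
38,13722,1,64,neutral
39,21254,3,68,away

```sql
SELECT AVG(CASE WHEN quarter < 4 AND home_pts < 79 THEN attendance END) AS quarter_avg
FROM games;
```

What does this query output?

12307

game_id=30: ✗
game_id=31: ✓ → 3209
game_id=32: ✗
game_id=33: ✓ → 11043
game_id=34: ✗
game_id=35: ✗
game_id=36: ✗
game_id=37: ✗
game_id=38: ✓ → 13722
game_id=39: ✓ → 21254
quarter_avg = (3209 + 11043 + 13722 + 21254) / 4 = 12307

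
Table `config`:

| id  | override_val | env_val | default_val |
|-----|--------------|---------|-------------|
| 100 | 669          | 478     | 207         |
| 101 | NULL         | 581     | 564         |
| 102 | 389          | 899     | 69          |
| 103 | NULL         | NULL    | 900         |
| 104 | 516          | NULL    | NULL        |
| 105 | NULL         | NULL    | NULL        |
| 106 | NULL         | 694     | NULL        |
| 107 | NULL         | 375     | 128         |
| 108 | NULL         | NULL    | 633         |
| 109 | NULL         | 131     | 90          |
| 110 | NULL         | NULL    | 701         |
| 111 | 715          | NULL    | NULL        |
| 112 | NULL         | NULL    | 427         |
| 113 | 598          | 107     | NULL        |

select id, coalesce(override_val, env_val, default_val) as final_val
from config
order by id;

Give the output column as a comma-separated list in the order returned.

669, 581, 389, 900, 516, NULL, 694, 375, 633, 131, 701, 715, 427, 598

id=100: override_val=669 → 669
id=101: override_val=NULL, env_val=581 → 581
id=102: override_val=389 → 389
id=103: override_val=NULL, env_val=NULL, default_val=900 → 900
id=104: override_val=516 → 516
id=105: override_val=NULL, env_val=NULL, default_val=NULL (all NULL) → NULL
id=106: override_val=NULL, env_val=694 → 694
id=107: override_val=NULL, env_val=375 → 375
id=108: override_val=NULL, env_val=NULL, default_val=633 → 633
id=109: override_val=NULL, env_val=131 → 131
id=110: override_val=NULL, env_val=NULL, default_val=701 → 701
id=111: override_val=715 → 715
id=112: override_val=NULL, env_val=NULL, default_val=427 → 427
id=113: override_val=598 → 598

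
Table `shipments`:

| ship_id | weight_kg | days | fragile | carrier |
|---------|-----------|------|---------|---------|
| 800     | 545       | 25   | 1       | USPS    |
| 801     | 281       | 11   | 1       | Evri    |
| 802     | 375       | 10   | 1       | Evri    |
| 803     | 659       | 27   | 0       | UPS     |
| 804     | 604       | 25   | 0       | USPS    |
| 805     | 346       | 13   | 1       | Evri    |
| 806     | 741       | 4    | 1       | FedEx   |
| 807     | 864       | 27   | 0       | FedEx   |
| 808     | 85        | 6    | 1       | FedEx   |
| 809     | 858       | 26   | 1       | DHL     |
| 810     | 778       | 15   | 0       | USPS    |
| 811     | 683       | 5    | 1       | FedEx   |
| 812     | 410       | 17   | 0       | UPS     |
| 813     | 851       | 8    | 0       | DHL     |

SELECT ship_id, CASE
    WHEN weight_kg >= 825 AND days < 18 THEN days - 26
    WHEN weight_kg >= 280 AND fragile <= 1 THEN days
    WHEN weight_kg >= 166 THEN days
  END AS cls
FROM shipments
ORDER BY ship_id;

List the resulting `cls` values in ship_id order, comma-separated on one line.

25, 11, 10, 27, 25, 13, 4, 27, NULL, 26, 15, 5, 17, -18

ship_id=800: weight_kg >= 280 AND fragile <= 1 → 25
ship_id=801: weight_kg >= 280 AND fragile <= 1 → 11
ship_id=802: weight_kg >= 280 AND fragile <= 1 → 10
ship_id=803: weight_kg >= 280 AND fragile <= 1 → 27
ship_id=804: weight_kg >= 280 AND fragile <= 1 → 25
ship_id=805: weight_kg >= 280 AND fragile <= 1 → 13
ship_id=806: weight_kg >= 280 AND fragile <= 1 → 4
ship_id=807: weight_kg >= 280 AND fragile <= 1 → 27
ship_id=808: (no match → NULL) → NULL
ship_id=809: weight_kg >= 280 AND fragile <= 1 → 26
ship_id=810: weight_kg >= 280 AND fragile <= 1 → 15
ship_id=811: weight_kg >= 280 AND fragile <= 1 → 5
ship_id=812: weight_kg >= 280 AND fragile <= 1 → 17
ship_id=813: weight_kg >= 825 AND days < 18 → -18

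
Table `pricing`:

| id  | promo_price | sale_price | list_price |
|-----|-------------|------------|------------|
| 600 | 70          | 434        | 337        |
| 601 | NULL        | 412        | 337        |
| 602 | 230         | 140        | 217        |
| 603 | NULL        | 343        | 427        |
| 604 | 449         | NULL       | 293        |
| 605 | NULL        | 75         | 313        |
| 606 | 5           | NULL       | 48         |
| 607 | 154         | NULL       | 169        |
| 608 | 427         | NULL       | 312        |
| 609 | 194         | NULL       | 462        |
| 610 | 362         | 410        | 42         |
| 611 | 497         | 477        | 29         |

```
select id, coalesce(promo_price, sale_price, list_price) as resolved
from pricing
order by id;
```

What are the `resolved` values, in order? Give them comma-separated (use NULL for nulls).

id=600: promo_price=70 → 70
id=601: promo_price=NULL, sale_price=412 → 412
id=602: promo_price=230 → 230
id=603: promo_price=NULL, sale_price=343 → 343
id=604: promo_price=449 → 449
id=605: promo_price=NULL, sale_price=75 → 75
id=606: promo_price=5 → 5
id=607: promo_price=154 → 154
id=608: promo_price=427 → 427
id=609: promo_price=194 → 194
id=610: promo_price=362 → 362
id=611: promo_price=497 → 497

70, 412, 230, 343, 449, 75, 5, 154, 427, 194, 362, 497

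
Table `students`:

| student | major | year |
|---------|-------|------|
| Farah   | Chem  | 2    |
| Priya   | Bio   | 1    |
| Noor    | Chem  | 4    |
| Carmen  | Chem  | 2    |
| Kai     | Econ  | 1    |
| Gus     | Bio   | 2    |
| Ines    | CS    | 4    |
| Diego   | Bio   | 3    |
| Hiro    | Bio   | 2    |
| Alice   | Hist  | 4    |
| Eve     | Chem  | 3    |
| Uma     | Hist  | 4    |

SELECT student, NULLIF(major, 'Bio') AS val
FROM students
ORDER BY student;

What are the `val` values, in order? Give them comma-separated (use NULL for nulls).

Hist, Chem, NULL, Chem, Chem, NULL, NULL, CS, Econ, Chem, NULL, Hist

student=Alice: major=Hist vs Bio: differ → Hist
student=Carmen: major=Chem vs Bio: differ → Chem
student=Diego: major=Bio vs Bio: equal → NULL
student=Eve: major=Chem vs Bio: differ → Chem
student=Farah: major=Chem vs Bio: differ → Chem
student=Gus: major=Bio vs Bio: equal → NULL
student=Hiro: major=Bio vs Bio: equal → NULL
student=Ines: major=CS vs Bio: differ → CS
student=Kai: major=Econ vs Bio: differ → Econ
student=Noor: major=Chem vs Bio: differ → Chem
student=Priya: major=Bio vs Bio: equal → NULL
student=Uma: major=Hist vs Bio: differ → Hist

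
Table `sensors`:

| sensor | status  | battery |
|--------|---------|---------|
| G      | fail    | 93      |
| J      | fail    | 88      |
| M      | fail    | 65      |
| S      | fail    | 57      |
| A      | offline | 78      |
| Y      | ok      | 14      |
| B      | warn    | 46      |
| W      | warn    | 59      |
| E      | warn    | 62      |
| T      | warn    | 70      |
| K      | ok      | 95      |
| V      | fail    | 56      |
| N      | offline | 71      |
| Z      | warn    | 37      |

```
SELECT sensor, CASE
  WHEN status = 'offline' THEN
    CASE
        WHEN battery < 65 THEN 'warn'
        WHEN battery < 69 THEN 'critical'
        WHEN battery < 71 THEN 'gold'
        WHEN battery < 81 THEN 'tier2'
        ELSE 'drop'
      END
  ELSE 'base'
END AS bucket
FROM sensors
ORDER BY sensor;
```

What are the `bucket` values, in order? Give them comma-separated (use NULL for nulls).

tier2, base, base, base, base, base, base, tier2, base, base, base, base, base, base

sensor=A: status='offline' → inner[battery < 81] → tier2
sensor=B: status='warn' → outer ELSE → base
sensor=E: status='warn' → outer ELSE → base
sensor=G: status='fail' → outer ELSE → base
sensor=J: status='fail' → outer ELSE → base
sensor=K: status='ok' → outer ELSE → base
sensor=M: status='fail' → outer ELSE → base
sensor=N: status='offline' → inner[battery < 81] → tier2
sensor=S: status='fail' → outer ELSE → base
sensor=T: status='warn' → outer ELSE → base
sensor=V: status='fail' → outer ELSE → base
sensor=W: status='warn' → outer ELSE → base
sensor=Y: status='ok' → outer ELSE → base
sensor=Z: status='warn' → outer ELSE → base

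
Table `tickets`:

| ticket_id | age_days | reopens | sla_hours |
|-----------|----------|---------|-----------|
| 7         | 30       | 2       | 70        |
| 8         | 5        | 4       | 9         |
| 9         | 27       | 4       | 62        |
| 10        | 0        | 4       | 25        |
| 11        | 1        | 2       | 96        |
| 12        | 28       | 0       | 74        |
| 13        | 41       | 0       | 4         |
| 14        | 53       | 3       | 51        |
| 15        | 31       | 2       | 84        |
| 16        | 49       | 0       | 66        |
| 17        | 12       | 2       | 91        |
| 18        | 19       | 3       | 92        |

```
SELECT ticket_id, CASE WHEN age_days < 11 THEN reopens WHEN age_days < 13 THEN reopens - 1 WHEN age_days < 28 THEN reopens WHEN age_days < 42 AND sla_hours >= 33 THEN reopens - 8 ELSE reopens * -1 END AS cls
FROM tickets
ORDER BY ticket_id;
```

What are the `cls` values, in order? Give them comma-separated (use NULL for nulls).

-6, 4, 4, 4, 2, -8, 0, -3, -6, 0, 1, 3

ticket_id=7: age_days < 42 AND sla_hours >= 33 → -6
ticket_id=8: age_days < 11 → 4
ticket_id=9: age_days < 28 → 4
ticket_id=10: age_days < 11 → 4
ticket_id=11: age_days < 11 → 2
ticket_id=12: age_days < 42 AND sla_hours >= 33 → -8
ticket_id=13: ELSE → 0
ticket_id=14: ELSE → -3
ticket_id=15: age_days < 42 AND sla_hours >= 33 → -6
ticket_id=16: ELSE → 0
ticket_id=17: age_days < 13 → 1
ticket_id=18: age_days < 28 → 3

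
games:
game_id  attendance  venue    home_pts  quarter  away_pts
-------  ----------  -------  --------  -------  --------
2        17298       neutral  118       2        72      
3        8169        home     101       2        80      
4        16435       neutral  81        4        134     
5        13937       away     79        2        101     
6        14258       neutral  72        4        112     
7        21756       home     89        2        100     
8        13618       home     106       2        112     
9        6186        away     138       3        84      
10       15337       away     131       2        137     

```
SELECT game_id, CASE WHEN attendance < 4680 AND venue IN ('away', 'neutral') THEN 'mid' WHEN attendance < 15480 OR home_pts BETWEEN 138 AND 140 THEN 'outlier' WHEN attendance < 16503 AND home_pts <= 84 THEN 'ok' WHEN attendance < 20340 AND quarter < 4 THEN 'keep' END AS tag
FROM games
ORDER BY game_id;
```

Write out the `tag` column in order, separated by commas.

game_id=2: attendance < 20340 AND quarter < 4 → keep
game_id=3: attendance < 15480 OR home_pts BETWEEN 138 AND 140 → outlier
game_id=4: attendance < 16503 AND home_pts <= 84 → ok
game_id=5: attendance < 15480 OR home_pts BETWEEN 138 AND 140 → outlier
game_id=6: attendance < 15480 OR home_pts BETWEEN 138 AND 140 → outlier
game_id=7: (no match → NULL) → NULL
game_id=8: attendance < 15480 OR home_pts BETWEEN 138 AND 140 → outlier
game_id=9: attendance < 15480 OR home_pts BETWEEN 138 AND 140 → outlier
game_id=10: attendance < 15480 OR home_pts BETWEEN 138 AND 140 → outlier

keep, outlier, ok, outlier, outlier, NULL, outlier, outlier, outlier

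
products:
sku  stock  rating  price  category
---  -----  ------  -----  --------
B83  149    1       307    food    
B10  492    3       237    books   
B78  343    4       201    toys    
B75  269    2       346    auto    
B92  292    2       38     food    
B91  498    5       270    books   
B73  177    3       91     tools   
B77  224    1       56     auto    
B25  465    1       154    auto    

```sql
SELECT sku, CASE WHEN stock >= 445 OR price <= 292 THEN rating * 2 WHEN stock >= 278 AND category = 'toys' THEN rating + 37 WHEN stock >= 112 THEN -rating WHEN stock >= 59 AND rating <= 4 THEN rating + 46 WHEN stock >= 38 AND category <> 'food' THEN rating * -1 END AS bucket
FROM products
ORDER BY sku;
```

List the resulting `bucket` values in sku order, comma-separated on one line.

6, 2, 6, -2, 2, 8, -1, 10, 4

sku=B10: stock >= 445 OR price <= 292 → 6
sku=B25: stock >= 445 OR price <= 292 → 2
sku=B73: stock >= 445 OR price <= 292 → 6
sku=B75: stock >= 112 → -2
sku=B77: stock >= 445 OR price <= 292 → 2
sku=B78: stock >= 445 OR price <= 292 → 8
sku=B83: stock >= 112 → -1
sku=B91: stock >= 445 OR price <= 292 → 10
sku=B92: stock >= 445 OR price <= 292 → 4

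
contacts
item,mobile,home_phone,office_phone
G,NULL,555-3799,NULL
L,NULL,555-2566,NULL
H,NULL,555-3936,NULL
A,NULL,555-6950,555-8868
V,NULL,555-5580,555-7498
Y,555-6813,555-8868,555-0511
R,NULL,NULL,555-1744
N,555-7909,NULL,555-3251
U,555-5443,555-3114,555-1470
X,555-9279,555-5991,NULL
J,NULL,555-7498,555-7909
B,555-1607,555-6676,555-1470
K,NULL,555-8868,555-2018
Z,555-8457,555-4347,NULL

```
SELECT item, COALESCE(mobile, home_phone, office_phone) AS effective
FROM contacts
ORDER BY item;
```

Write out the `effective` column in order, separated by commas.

item=A: mobile=NULL, home_phone=555-6950 → 555-6950
item=B: mobile=555-1607 → 555-1607
item=G: mobile=NULL, home_phone=555-3799 → 555-3799
item=H: mobile=NULL, home_phone=555-3936 → 555-3936
item=J: mobile=NULL, home_phone=555-7498 → 555-7498
item=K: mobile=NULL, home_phone=555-8868 → 555-8868
item=L: mobile=NULL, home_phone=555-2566 → 555-2566
item=N: mobile=555-7909 → 555-7909
item=R: mobile=NULL, home_phone=NULL, office_phone=555-1744 → 555-1744
item=U: mobile=555-5443 → 555-5443
item=V: mobile=NULL, home_phone=555-5580 → 555-5580
item=X: mobile=555-9279 → 555-9279
item=Y: mobile=555-6813 → 555-6813
item=Z: mobile=555-8457 → 555-8457

555-6950, 555-1607, 555-3799, 555-3936, 555-7498, 555-8868, 555-2566, 555-7909, 555-1744, 555-5443, 555-5580, 555-9279, 555-6813, 555-8457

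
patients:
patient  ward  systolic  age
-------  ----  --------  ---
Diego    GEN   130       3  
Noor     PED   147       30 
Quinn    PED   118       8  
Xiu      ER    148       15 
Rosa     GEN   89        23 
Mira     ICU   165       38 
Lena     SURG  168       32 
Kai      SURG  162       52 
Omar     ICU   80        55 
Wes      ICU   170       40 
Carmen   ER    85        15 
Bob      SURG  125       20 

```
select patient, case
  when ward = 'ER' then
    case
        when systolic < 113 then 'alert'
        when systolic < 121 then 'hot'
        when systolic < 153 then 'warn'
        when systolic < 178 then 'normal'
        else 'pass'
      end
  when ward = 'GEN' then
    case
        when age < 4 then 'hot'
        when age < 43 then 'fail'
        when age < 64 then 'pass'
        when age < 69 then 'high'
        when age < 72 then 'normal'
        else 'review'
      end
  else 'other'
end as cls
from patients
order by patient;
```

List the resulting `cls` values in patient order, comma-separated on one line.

patient=Bob: ward='SURG' → outer ELSE → other
patient=Carmen: ward='ER' → inner[systolic < 113] → alert
patient=Diego: ward='GEN' → inner[age < 4] → hot
patient=Kai: ward='SURG' → outer ELSE → other
patient=Lena: ward='SURG' → outer ELSE → other
patient=Mira: ward='ICU' → outer ELSE → other
patient=Noor: ward='PED' → outer ELSE → other
patient=Omar: ward='ICU' → outer ELSE → other
patient=Quinn: ward='PED' → outer ELSE → other
patient=Rosa: ward='GEN' → inner[age < 43] → fail
patient=Wes: ward='ICU' → outer ELSE → other
patient=Xiu: ward='ER' → inner[systolic < 153] → warn

other, alert, hot, other, other, other, other, other, other, fail, other, warn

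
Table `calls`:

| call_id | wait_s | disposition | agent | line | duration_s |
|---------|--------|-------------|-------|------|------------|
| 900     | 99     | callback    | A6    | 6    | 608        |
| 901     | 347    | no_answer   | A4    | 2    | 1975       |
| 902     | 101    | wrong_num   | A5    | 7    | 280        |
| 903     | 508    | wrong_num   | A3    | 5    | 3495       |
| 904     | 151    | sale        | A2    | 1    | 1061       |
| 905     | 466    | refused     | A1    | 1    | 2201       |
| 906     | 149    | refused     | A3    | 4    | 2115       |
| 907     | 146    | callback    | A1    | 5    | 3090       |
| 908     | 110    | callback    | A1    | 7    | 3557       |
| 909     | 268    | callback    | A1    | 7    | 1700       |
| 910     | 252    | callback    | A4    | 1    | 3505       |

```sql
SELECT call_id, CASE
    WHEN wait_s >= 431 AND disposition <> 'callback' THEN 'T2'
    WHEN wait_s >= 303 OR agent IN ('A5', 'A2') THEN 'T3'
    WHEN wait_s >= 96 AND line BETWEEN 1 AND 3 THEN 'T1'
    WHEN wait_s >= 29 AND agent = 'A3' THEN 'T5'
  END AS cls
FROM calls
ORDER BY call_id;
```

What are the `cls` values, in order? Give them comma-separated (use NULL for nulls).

call_id=900: (no match → NULL) → NULL
call_id=901: wait_s >= 303 OR agent IN ('A5', 'A2') → T3
call_id=902: wait_s >= 303 OR agent IN ('A5', 'A2') → T3
call_id=903: wait_s >= 431 AND disposition <> 'callback' → T2
call_id=904: wait_s >= 303 OR agent IN ('A5', 'A2') → T3
call_id=905: wait_s >= 431 AND disposition <> 'callback' → T2
call_id=906: wait_s >= 29 AND agent = 'A3' → T5
call_id=907: (no match → NULL) → NULL
call_id=908: (no match → NULL) → NULL
call_id=909: (no match → NULL) → NULL
call_id=910: wait_s >= 96 AND line BETWEEN 1 AND 3 → T1

NULL, T3, T3, T2, T3, T2, T5, NULL, NULL, NULL, T1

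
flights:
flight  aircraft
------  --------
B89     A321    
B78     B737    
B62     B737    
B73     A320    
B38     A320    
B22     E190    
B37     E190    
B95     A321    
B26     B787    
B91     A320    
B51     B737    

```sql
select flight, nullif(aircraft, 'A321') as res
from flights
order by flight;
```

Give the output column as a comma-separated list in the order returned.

E190, B787, E190, A320, B737, B737, A320, B737, NULL, A320, NULL

flight=B22: aircraft=E190 vs A321: differ → E190
flight=B26: aircraft=B787 vs A321: differ → B787
flight=B37: aircraft=E190 vs A321: differ → E190
flight=B38: aircraft=A320 vs A321: differ → A320
flight=B51: aircraft=B737 vs A321: differ → B737
flight=B62: aircraft=B737 vs A321: differ → B737
flight=B73: aircraft=A320 vs A321: differ → A320
flight=B78: aircraft=B737 vs A321: differ → B737
flight=B89: aircraft=A321 vs A321: equal → NULL
flight=B91: aircraft=A320 vs A321: differ → A320
flight=B95: aircraft=A321 vs A321: equal → NULL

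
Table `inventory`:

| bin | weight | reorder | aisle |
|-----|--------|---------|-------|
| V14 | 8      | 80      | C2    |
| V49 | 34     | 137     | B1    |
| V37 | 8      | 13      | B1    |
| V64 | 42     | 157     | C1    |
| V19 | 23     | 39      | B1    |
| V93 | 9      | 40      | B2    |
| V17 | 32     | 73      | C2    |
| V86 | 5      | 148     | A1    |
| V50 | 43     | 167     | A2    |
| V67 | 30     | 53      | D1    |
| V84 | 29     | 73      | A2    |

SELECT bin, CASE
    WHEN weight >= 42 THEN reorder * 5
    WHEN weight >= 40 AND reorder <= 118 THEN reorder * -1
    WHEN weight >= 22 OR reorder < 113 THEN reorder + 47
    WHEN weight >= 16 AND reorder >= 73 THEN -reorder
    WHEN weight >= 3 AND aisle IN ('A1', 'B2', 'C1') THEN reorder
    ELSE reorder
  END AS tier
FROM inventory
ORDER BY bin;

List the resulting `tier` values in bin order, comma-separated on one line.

127, 120, 86, 60, 184, 835, 785, 100, 120, 148, 87

bin=V14: weight >= 22 OR reorder < 113 → 127
bin=V17: weight >= 22 OR reorder < 113 → 120
bin=V19: weight >= 22 OR reorder < 113 → 86
bin=V37: weight >= 22 OR reorder < 113 → 60
bin=V49: weight >= 22 OR reorder < 113 → 184
bin=V50: weight >= 42 → 835
bin=V64: weight >= 42 → 785
bin=V67: weight >= 22 OR reorder < 113 → 100
bin=V84: weight >= 22 OR reorder < 113 → 120
bin=V86: weight >= 3 AND aisle IN ('A1', 'B2', 'C1') → 148
bin=V93: weight >= 22 OR reorder < 113 → 87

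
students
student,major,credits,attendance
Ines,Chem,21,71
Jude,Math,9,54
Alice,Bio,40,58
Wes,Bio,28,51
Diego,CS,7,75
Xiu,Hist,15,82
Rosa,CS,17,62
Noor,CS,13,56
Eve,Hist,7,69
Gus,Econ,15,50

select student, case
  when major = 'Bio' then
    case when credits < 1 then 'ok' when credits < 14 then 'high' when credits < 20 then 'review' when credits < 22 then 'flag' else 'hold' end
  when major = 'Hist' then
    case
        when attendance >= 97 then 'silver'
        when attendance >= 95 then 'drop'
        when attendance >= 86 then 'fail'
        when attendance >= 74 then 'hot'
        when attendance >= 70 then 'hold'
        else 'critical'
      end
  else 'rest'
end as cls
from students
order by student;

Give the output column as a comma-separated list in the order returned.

hold, rest, critical, rest, rest, rest, rest, rest, hold, hot

student=Alice: major='Bio' → inner[ELSE] → hold
student=Diego: major='CS' → outer ELSE → rest
student=Eve: major='Hist' → inner[ELSE] → critical
student=Gus: major='Econ' → outer ELSE → rest
student=Ines: major='Chem' → outer ELSE → rest
student=Jude: major='Math' → outer ELSE → rest
student=Noor: major='CS' → outer ELSE → rest
student=Rosa: major='CS' → outer ELSE → rest
student=Wes: major='Bio' → inner[ELSE] → hold
student=Xiu: major='Hist' → inner[attendance >= 74] → hot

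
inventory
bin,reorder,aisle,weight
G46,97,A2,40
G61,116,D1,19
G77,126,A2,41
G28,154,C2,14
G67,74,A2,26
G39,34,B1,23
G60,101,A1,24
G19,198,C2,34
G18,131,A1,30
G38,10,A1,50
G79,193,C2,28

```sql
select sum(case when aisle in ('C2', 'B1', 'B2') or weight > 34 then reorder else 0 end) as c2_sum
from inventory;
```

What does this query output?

bin=G46: ✓ → 97
bin=G61: ✗
bin=G77: ✓ → 126
bin=G28: ✓ → 154
bin=G67: ✗
bin=G39: ✓ → 34
bin=G60: ✗
bin=G19: ✓ → 198
bin=G18: ✗
bin=G38: ✓ → 10
bin=G79: ✓ → 193
c2_sum = 97 + 126 + 154 + 34 + 198 + 10 + 193 = 812

812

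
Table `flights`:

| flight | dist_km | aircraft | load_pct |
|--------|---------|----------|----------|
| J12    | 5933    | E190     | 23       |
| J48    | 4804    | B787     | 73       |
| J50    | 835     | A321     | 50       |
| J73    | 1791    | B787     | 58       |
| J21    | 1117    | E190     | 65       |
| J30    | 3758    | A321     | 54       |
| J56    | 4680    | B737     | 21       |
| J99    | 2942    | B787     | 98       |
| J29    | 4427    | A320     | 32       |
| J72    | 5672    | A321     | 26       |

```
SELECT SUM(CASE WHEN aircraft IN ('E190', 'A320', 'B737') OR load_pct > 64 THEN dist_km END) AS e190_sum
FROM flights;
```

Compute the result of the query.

flight=J12: ✓ → 5933
flight=J48: ✓ → 4804
flight=J50: ✗
flight=J73: ✗
flight=J21: ✓ → 1117
flight=J30: ✗
flight=J56: ✓ → 4680
flight=J99: ✓ → 2942
flight=J29: ✓ → 4427
flight=J72: ✗
e190_sum = 5933 + 4804 + 1117 + 4680 + 2942 + 4427 = 23903

23903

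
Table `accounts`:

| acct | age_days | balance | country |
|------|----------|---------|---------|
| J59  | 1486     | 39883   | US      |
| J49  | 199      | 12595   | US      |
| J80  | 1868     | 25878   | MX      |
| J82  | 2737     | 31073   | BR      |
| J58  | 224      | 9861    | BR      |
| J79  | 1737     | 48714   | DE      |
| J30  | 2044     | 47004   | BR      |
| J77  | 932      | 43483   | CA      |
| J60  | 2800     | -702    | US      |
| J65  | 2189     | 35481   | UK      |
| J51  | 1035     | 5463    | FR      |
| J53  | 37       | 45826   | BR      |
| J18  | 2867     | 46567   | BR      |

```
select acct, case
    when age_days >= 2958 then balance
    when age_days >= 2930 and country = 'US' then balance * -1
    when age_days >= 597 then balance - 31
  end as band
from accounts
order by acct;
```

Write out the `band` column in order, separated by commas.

46536, 46973, NULL, 5432, NULL, NULL, 39852, -733, 35450, 43452, 48683, 25847, 31042

acct=J18: age_days >= 597 → 46536
acct=J30: age_days >= 597 → 46973
acct=J49: (no match → NULL) → NULL
acct=J51: age_days >= 597 → 5432
acct=J53: (no match → NULL) → NULL
acct=J58: (no match → NULL) → NULL
acct=J59: age_days >= 597 → 39852
acct=J60: age_days >= 597 → -733
acct=J65: age_days >= 597 → 35450
acct=J77: age_days >= 597 → 43452
acct=J79: age_days >= 597 → 48683
acct=J80: age_days >= 597 → 25847
acct=J82: age_days >= 597 → 31042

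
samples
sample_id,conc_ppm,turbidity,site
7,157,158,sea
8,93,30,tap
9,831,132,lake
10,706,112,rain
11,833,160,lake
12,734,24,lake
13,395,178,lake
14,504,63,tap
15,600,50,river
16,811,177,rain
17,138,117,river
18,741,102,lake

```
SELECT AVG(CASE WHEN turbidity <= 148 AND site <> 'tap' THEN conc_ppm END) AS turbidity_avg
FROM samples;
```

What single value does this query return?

sample_id=7: ✗
sample_id=8: ✗
sample_id=9: ✓ → 831
sample_id=10: ✓ → 706
sample_id=11: ✗
sample_id=12: ✓ → 734
sample_id=13: ✗
sample_id=14: ✗
sample_id=15: ✓ → 600
sample_id=16: ✗
sample_id=17: ✓ → 138
sample_id=18: ✓ → 741
turbidity_avg = (831 + 706 + 734 + 600 + 138 + 741) / 6 = 625

625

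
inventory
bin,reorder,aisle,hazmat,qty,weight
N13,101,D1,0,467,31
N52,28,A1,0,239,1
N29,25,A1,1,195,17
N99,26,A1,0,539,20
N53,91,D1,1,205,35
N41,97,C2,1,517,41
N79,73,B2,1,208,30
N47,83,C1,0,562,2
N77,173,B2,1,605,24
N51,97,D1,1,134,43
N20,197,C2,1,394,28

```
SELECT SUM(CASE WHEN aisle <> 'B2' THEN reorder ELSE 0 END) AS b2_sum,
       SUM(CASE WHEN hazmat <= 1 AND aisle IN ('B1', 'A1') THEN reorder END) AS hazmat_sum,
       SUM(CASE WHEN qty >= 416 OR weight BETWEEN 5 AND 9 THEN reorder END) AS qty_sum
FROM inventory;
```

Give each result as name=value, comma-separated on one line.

b2_sum=745, hazmat_sum=79, qty_sum=480

[b2_sum: aisle <> 'B2']
bin=N13: ✓ → 101
bin=N52: ✓ → 28
bin=N29: ✓ → 25
bin=N99: ✓ → 26
bin=N53: ✓ → 91
bin=N41: ✓ → 97
bin=N79: ✗
bin=N47: ✓ → 83
bin=N77: ✗
bin=N51: ✓ → 97
bin=N20: ✓ → 197
b2_sum = 101 + 28 + 25 + 26 + 91 + 97 + 83 + 97 + 197 = 745
—
[hazmat_sum: hazmat <= 1 AND aisle IN ('B1', 'A1')]
bin=N13: ✗
bin=N52: ✓ → 28
bin=N29: ✓ → 25
bin=N99: ✓ → 26
bin=N53: ✗
bin=N41: ✗
bin=N79: ✗
bin=N47: ✗
bin=N77: ✗
bin=N51: ✗
bin=N20: ✗
hazmat_sum = 28 + 25 + 26 = 79
—
[qty_sum: qty >= 416 OR weight BETWEEN 5 AND 9]
bin=N13: ✓ → 101
bin=N52: ✗
bin=N29: ✗
bin=N99: ✓ → 26
bin=N53: ✗
bin=N41: ✓ → 97
bin=N79: ✗
bin=N47: ✓ → 83
bin=N77: ✓ → 173
bin=N51: ✗
bin=N20: ✗
qty_sum = 101 + 26 + 97 + 83 + 173 = 480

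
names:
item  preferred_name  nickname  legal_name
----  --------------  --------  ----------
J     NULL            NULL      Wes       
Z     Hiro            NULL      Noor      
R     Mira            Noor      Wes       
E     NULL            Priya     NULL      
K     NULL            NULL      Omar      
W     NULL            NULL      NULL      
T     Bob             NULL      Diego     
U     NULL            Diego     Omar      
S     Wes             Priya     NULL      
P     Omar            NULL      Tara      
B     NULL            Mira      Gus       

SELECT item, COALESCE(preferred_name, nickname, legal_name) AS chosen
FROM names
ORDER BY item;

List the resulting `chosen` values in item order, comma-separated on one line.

Mira, Priya, Wes, Omar, Omar, Mira, Wes, Bob, Diego, NULL, Hiro

item=B: preferred_name=NULL, nickname=Mira → Mira
item=E: preferred_name=NULL, nickname=Priya → Priya
item=J: preferred_name=NULL, nickname=NULL, legal_name=Wes → Wes
item=K: preferred_name=NULL, nickname=NULL, legal_name=Omar → Omar
item=P: preferred_name=Omar → Omar
item=R: preferred_name=Mira → Mira
item=S: preferred_name=Wes → Wes
item=T: preferred_name=Bob → Bob
item=U: preferred_name=NULL, nickname=Diego → Diego
item=W: preferred_name=NULL, nickname=NULL, legal_name=NULL (all NULL) → NULL
item=Z: preferred_name=Hiro → Hiro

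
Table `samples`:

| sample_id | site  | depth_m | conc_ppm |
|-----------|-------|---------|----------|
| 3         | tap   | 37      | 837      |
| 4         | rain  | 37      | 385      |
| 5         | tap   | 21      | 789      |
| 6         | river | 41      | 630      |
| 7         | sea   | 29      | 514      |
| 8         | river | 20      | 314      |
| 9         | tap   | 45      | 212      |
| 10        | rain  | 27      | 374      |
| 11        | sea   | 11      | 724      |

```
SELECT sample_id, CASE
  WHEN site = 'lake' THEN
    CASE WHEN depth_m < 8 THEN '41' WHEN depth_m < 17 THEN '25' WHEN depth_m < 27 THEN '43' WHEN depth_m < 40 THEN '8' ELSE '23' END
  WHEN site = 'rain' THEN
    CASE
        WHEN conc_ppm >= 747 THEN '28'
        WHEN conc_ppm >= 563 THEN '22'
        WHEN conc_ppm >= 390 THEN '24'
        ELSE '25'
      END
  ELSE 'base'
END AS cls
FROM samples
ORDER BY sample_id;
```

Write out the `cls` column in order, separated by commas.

sample_id=3: site='tap' → outer ELSE → base
sample_id=4: site='rain' → inner[ELSE] → 25
sample_id=5: site='tap' → outer ELSE → base
sample_id=6: site='river' → outer ELSE → base
sample_id=7: site='sea' → outer ELSE → base
sample_id=8: site='river' → outer ELSE → base
sample_id=9: site='tap' → outer ELSE → base
sample_id=10: site='rain' → inner[ELSE] → 25
sample_id=11: site='sea' → outer ELSE → base

base, 25, base, base, base, base, base, 25, base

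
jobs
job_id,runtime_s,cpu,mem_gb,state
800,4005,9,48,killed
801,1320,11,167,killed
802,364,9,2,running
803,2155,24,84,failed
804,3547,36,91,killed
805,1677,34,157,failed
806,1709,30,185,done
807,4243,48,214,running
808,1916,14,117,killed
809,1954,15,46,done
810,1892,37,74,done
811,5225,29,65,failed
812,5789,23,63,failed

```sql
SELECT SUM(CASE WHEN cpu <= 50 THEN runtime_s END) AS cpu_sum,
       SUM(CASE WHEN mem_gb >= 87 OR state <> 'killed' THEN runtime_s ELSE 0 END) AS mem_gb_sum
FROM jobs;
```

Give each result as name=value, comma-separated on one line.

[cpu_sum: cpu <= 50]
job_id=800: ✓ → 4005
job_id=801: ✓ → 1320
job_id=802: ✓ → 364
job_id=803: ✓ → 2155
job_id=804: ✓ → 3547
job_id=805: ✓ → 1677
job_id=806: ✓ → 1709
job_id=807: ✓ → 4243
job_id=808: ✓ → 1916
job_id=809: ✓ → 1954
job_id=810: ✓ → 1892
job_id=811: ✓ → 5225
job_id=812: ✓ → 5789
cpu_sum = 4005 + 1320 + 364 + 2155 + 3547 + 1677 + 1709 + 4243 + 1916 + 1954 + 1892 + 5225 + 5789 = 35796
—
[mem_gb_sum: mem_gb >= 87 OR state <> 'killed']
job_id=800: ✗
job_id=801: ✓ → 1320
job_id=802: ✓ → 364
job_id=803: ✓ → 2155
job_id=804: ✓ → 3547
job_id=805: ✓ → 1677
job_id=806: ✓ → 1709
job_id=807: ✓ → 4243
job_id=808: ✓ → 1916
job_id=809: ✓ → 1954
job_id=810: ✓ → 1892
job_id=811: ✓ → 5225
job_id=812: ✓ → 5789
mem_gb_sum = 1320 + 364 + 2155 + 3547 + 1677 + 1709 + 4243 + 1916 + 1954 + 1892 + 5225 + 5789 = 31791

cpu_sum=35796, mem_gb_sum=31791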